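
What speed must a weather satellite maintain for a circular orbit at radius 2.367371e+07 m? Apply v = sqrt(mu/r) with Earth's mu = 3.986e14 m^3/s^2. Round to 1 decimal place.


Step 1: mu / r = 3.986e14 / 2.367371e+07 = 16837242.6629
Step 2: v = sqrt(16837242.6629) = 4103.3 m/s

4103.3


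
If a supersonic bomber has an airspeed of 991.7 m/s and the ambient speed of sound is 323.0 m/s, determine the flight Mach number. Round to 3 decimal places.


Step 1: M = V / a = 991.7 / 323.0
Step 2: M = 3.070

3.070


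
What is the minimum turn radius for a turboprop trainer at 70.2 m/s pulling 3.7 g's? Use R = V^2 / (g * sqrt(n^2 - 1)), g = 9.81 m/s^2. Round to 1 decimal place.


Step 1: V^2 = 70.2^2 = 4928.04
Step 2: n^2 - 1 = 3.7^2 - 1 = 12.69
Step 3: sqrt(12.69) = 3.562303
Step 4: R = 4928.04 / (9.81 * 3.562303) = 141.0 m

141.0


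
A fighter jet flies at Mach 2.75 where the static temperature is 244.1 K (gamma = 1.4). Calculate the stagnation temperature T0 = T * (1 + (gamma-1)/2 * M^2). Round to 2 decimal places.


Step 1: (gamma-1)/2 = 0.2
Step 2: M^2 = 7.5625
Step 3: 1 + 0.2 * 7.5625 = 2.5125
Step 4: T0 = 244.1 * 2.5125 = 613.30 K

613.30


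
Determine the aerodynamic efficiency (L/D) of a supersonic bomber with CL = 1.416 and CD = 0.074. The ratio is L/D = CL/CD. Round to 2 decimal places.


Step 1: L/D = CL / CD = 1.416 / 0.074
Step 2: L/D = 19.14

19.14


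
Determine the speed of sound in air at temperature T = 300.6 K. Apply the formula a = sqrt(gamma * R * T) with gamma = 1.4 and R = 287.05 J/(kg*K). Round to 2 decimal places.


Step 1: gamma * R * T = 1.4 * 287.05 * 300.6 = 120802.122
Step 2: a = sqrt(120802.122) = 347.57 m/s

347.57


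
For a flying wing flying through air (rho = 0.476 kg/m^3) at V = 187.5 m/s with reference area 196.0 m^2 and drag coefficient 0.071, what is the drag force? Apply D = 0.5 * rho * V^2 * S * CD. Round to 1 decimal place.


Step 1: Dynamic pressure q = 0.5 * 0.476 * 187.5^2 = 8367.1875 Pa
Step 2: Drag D = q * S * CD = 8367.1875 * 196.0 * 0.071
Step 3: D = 116437.8 N

116437.8


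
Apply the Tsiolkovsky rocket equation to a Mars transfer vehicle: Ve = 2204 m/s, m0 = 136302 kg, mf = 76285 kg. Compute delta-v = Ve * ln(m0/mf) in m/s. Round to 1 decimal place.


Step 1: Mass ratio m0/mf = 136302 / 76285 = 1.786747
Step 2: ln(1.786747) = 0.580397
Step 3: delta-v = 2204 * 0.580397 = 1279.2 m/s

1279.2


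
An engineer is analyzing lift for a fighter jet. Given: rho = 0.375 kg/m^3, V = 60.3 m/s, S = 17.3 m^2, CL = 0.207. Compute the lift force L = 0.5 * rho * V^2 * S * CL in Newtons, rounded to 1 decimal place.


Step 1: Calculate dynamic pressure q = 0.5 * 0.375 * 60.3^2 = 0.5 * 0.375 * 3636.09 = 681.7669 Pa
Step 2: Multiply by wing area and lift coefficient: L = 681.7669 * 17.3 * 0.207
Step 3: L = 11794.5669 * 0.207 = 2441.5 N

2441.5


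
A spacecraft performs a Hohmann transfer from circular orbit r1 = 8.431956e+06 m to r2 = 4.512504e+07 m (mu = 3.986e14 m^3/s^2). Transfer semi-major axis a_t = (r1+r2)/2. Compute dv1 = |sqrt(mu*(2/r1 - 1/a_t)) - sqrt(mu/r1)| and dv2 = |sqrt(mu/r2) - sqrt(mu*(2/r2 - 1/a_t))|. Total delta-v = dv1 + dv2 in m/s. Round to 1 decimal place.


Step 1: Transfer semi-major axis a_t = (8.431956e+06 + 4.512504e+07) / 2 = 2.677850e+07 m
Step 2: v1 (circular at r1) = sqrt(mu/r1) = 6875.5 m/s
Step 3: v_t1 = sqrt(mu*(2/r1 - 1/a_t)) = 8925.25 m/s
Step 4: dv1 = |8925.25 - 6875.5| = 2049.74 m/s
Step 5: v2 (circular at r2) = 2972.08 m/s, v_t2 = 1667.75 m/s
Step 6: dv2 = |2972.08 - 1667.75| = 1304.33 m/s
Step 7: Total delta-v = 2049.74 + 1304.33 = 3354.1 m/s

3354.1


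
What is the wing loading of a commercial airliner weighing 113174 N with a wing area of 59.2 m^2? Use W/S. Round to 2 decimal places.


Step 1: Wing loading = W / S = 113174 / 59.2
Step 2: Wing loading = 1911.72 N/m^2

1911.72


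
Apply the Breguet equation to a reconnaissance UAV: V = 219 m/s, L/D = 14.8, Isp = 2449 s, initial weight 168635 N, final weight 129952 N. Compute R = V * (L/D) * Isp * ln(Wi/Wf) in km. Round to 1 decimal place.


Step 1: Coefficient = V * (L/D) * Isp = 219 * 14.8 * 2449 = 7937698.8 m
Step 2: Wi/Wf = 168635 / 129952 = 1.297671
Step 3: ln(1.297671) = 0.260571
Step 4: R = 7937698.8 * 0.260571 = 2068337.8 m = 2068.3 km

2068.3


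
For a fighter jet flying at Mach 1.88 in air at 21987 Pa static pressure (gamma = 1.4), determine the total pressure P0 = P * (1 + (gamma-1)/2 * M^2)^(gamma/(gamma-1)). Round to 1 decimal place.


Step 1: (gamma-1)/2 * M^2 = 0.2 * 3.5344 = 0.70688
Step 2: 1 + 0.70688 = 1.70688
Step 3: Exponent gamma/(gamma-1) = 3.5
Step 4: P0 = 21987 * 1.70688^3.5 = 142848.7 Pa

142848.7


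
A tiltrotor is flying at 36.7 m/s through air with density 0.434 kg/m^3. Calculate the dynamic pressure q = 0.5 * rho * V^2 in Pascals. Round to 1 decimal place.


Step 1: V^2 = 36.7^2 = 1346.89
Step 2: q = 0.5 * 0.434 * 1346.89
Step 3: q = 292.3 Pa

292.3


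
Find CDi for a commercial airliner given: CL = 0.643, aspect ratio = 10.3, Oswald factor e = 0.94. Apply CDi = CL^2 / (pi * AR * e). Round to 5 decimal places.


Step 1: CL^2 = 0.643^2 = 0.413449
Step 2: pi * AR * e = 3.14159 * 10.3 * 0.94 = 30.4169
Step 3: CDi = 0.413449 / 30.4169 = 0.01359

0.01359


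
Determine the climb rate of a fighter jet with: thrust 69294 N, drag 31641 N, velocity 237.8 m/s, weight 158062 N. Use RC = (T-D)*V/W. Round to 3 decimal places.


Step 1: Excess thrust = T - D = 69294 - 31641 = 37653 N
Step 2: Excess power = 37653 * 237.8 = 8953883.4 W
Step 3: RC = 8953883.4 / 158062 = 56.648 m/s

56.648


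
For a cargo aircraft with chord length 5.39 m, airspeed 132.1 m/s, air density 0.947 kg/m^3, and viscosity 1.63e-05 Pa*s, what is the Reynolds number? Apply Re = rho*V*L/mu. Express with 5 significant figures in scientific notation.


Step 1: Numerator = rho * V * L = 0.947 * 132.1 * 5.39 = 674.281993
Step 2: Re = 674.281993 / 1.63e-05
Step 3: Re = 4.1367e+07

4.1367e+07


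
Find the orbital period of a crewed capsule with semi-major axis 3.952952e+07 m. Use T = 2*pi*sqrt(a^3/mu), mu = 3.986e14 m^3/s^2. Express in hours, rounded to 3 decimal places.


Step 1: a^3 / mu = 6.176815e+22 / 3.986e14 = 1.549628e+08
Step 2: sqrt(1.549628e+08) = 12448.4037 s
Step 3: T = 2*pi * 12448.4037 = 78215.63 s
Step 4: T in hours = 78215.63 / 3600 = 21.727 hours

21.727


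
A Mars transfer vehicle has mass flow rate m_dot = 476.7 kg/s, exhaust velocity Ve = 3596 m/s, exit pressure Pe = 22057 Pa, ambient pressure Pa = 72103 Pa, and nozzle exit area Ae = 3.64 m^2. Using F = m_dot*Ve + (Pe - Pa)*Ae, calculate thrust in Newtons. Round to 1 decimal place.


Step 1: Momentum thrust = m_dot * Ve = 476.7 * 3596 = 1714213.2 N
Step 2: Pressure thrust = (Pe - Pa) * Ae = (22057 - 72103) * 3.64 = -182167.44 N
Step 3: Total thrust F = 1714213.2 + -182167.44 = 1532045.8 N

1532045.8


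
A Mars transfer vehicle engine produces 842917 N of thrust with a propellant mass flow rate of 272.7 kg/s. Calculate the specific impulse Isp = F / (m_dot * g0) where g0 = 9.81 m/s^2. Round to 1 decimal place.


Step 1: m_dot * g0 = 272.7 * 9.81 = 2675.19
Step 2: Isp = 842917 / 2675.19 = 315.1 s

315.1


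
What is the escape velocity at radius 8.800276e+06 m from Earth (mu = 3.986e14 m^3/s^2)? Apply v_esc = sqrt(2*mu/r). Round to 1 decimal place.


Step 1: 2*mu/r = 2 * 3.986e14 / 8.800276e+06 = 90588067.9197
Step 2: v_esc = sqrt(90588067.9197) = 9517.8 m/s

9517.8


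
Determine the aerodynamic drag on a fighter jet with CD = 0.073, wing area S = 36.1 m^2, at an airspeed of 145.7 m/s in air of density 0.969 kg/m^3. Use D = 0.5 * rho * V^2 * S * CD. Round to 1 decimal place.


Step 1: Dynamic pressure q = 0.5 * 0.969 * 145.7^2 = 10285.2034 Pa
Step 2: Drag D = q * S * CD = 10285.2034 * 36.1 * 0.073
Step 3: D = 27104.6 N

27104.6


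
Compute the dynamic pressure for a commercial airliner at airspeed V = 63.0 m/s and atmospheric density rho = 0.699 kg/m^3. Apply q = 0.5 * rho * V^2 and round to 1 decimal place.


Step 1: V^2 = 63.0^2 = 3969.0
Step 2: q = 0.5 * 0.699 * 3969.0
Step 3: q = 1387.2 Pa

1387.2


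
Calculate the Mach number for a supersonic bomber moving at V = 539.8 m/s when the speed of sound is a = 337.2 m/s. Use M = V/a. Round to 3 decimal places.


Step 1: M = V / a = 539.8 / 337.2
Step 2: M = 1.601

1.601


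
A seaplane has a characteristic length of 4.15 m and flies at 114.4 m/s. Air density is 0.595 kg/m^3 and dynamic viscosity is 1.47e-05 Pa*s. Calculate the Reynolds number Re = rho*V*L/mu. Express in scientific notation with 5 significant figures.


Step 1: Numerator = rho * V * L = 0.595 * 114.4 * 4.15 = 282.4822
Step 2: Re = 282.4822 / 1.47e-05
Step 3: Re = 1.9216e+07

1.9216e+07


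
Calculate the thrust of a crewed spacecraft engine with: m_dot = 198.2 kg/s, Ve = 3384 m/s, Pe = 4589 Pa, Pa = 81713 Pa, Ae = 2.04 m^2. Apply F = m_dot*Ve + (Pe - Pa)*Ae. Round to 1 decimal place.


Step 1: Momentum thrust = m_dot * Ve = 198.2 * 3384 = 670708.8 N
Step 2: Pressure thrust = (Pe - Pa) * Ae = (4589 - 81713) * 2.04 = -157332.96 N
Step 3: Total thrust F = 670708.8 + -157332.96 = 513375.8 N

513375.8


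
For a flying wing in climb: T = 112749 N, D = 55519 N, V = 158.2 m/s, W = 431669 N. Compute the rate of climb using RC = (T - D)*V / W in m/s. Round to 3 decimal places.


Step 1: Excess thrust = T - D = 112749 - 55519 = 57230 N
Step 2: Excess power = 57230 * 158.2 = 9053786.0 W
Step 3: RC = 9053786.0 / 431669 = 20.974 m/s

20.974


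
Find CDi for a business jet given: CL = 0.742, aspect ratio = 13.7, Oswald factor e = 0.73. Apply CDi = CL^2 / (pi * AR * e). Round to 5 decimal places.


Step 1: CL^2 = 0.742^2 = 0.550564
Step 2: pi * AR * e = 3.14159 * 13.7 * 0.73 = 31.419068
Step 3: CDi = 0.550564 / 31.419068 = 0.01752

0.01752


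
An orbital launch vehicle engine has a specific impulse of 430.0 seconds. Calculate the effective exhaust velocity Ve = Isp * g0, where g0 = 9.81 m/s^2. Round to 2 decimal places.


Step 1: Ve = Isp * g0 = 430.0 * 9.81
Step 2: Ve = 4218.30 m/s

4218.30


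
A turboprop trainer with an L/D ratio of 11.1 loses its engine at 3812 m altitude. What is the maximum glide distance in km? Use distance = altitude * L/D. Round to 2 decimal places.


Step 1: Glide distance = altitude * L/D = 3812 * 11.1 = 42313.2 m
Step 2: Convert to km: 42313.2 / 1000 = 42.31 km

42.31


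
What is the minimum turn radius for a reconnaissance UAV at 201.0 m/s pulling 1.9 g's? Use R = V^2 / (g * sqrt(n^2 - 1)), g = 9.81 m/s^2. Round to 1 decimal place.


Step 1: V^2 = 201.0^2 = 40401.0
Step 2: n^2 - 1 = 1.9^2 - 1 = 2.61
Step 3: sqrt(2.61) = 1.615549
Step 4: R = 40401.0 / (9.81 * 1.615549) = 2549.2 m

2549.2


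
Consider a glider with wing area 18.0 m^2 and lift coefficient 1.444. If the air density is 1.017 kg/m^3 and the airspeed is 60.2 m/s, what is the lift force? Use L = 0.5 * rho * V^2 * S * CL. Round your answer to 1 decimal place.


Step 1: Calculate dynamic pressure q = 0.5 * 1.017 * 60.2^2 = 0.5 * 1.017 * 3624.04 = 1842.8243 Pa
Step 2: Multiply by wing area and lift coefficient: L = 1842.8243 * 18.0 * 1.444
Step 3: L = 33170.8381 * 1.444 = 47898.7 N

47898.7


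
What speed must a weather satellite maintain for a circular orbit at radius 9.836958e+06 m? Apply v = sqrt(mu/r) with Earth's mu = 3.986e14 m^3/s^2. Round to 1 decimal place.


Step 1: mu / r = 3.986e14 / 9.836958e+06 = 40520656.8941
Step 2: v = sqrt(40520656.8941) = 6365.6 m/s

6365.6


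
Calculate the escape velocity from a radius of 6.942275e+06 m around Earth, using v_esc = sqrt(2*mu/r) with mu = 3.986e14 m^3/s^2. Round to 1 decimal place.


Step 1: 2*mu/r = 2 * 3.986e14 / 6.942275e+06 = 114832673.7273
Step 2: v_esc = sqrt(114832673.7273) = 10716.0 m/s

10716.0


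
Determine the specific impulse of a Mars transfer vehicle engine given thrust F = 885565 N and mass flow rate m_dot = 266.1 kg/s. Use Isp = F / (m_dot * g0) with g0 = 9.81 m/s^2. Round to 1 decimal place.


Step 1: m_dot * g0 = 266.1 * 9.81 = 2610.44
Step 2: Isp = 885565 / 2610.44 = 339.2 s

339.2


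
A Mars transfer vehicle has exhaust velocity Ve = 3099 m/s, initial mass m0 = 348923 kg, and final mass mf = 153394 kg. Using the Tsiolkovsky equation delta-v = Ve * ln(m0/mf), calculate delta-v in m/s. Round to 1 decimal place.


Step 1: Mass ratio m0/mf = 348923 / 153394 = 2.274685
Step 2: ln(2.274685) = 0.821841
Step 3: delta-v = 3099 * 0.821841 = 2546.9 m/s

2546.9


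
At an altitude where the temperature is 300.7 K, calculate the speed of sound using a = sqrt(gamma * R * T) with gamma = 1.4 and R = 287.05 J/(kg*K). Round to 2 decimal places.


Step 1: gamma * R * T = 1.4 * 287.05 * 300.7 = 120842.309
Step 2: a = sqrt(120842.309) = 347.62 m/s

347.62


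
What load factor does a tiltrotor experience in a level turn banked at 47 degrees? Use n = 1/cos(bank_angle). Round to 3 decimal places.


Step 1: Convert 47 degrees to radians = 0.820305
Step 2: cos(47 deg) = 0.681998
Step 3: n = 1 / 0.681998 = 1.466

1.466


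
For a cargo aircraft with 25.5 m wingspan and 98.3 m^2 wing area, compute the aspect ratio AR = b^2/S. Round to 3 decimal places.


Step 1: b^2 = 25.5^2 = 650.25
Step 2: AR = 650.25 / 98.3 = 6.615

6.615


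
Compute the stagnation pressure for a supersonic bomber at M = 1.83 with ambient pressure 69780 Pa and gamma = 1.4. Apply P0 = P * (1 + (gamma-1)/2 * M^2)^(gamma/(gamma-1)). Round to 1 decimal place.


Step 1: (gamma-1)/2 * M^2 = 0.2 * 3.3489 = 0.66978
Step 2: 1 + 0.66978 = 1.66978
Step 3: Exponent gamma/(gamma-1) = 3.5
Step 4: P0 = 69780 * 1.66978^3.5 = 419796.1 Pa

419796.1


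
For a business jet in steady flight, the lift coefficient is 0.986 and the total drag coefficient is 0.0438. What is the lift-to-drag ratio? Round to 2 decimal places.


Step 1: L/D = CL / CD = 0.986 / 0.0438
Step 2: L/D = 22.51

22.51


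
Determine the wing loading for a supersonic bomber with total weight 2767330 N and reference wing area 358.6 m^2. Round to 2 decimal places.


Step 1: Wing loading = W / S = 2767330 / 358.6
Step 2: Wing loading = 7717.04 N/m^2

7717.04


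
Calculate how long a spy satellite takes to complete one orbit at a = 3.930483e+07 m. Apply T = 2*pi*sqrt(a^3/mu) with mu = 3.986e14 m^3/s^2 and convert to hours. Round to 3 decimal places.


Step 1: a^3 / mu = 6.072084e+22 / 3.986e14 = 1.523353e+08
Step 2: sqrt(1.523353e+08) = 12342.4176 s
Step 3: T = 2*pi * 12342.4176 = 77549.7 s
Step 4: T in hours = 77549.7 / 3600 = 21.542 hours

21.542


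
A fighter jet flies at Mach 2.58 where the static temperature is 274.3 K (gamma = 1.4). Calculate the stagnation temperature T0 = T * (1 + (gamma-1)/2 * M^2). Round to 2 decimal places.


Step 1: (gamma-1)/2 = 0.2
Step 2: M^2 = 6.6564
Step 3: 1 + 0.2 * 6.6564 = 2.33128
Step 4: T0 = 274.3 * 2.33128 = 639.47 K

639.47


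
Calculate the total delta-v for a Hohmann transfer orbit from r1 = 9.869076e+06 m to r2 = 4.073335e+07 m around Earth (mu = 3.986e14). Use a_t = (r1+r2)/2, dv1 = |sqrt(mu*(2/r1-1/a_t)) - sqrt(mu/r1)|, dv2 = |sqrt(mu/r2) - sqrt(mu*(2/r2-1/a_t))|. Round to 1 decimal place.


Step 1: Transfer semi-major axis a_t = (9.869076e+06 + 4.073335e+07) / 2 = 2.530121e+07 m
Step 2: v1 (circular at r1) = sqrt(mu/r1) = 6355.22 m/s
Step 3: v_t1 = sqrt(mu*(2/r1 - 1/a_t)) = 8063.71 m/s
Step 4: dv1 = |8063.71 - 6355.22| = 1708.49 m/s
Step 5: v2 (circular at r2) = 3128.19 m/s, v_t2 = 1953.71 m/s
Step 6: dv2 = |3128.19 - 1953.71| = 1174.48 m/s
Step 7: Total delta-v = 1708.49 + 1174.48 = 2883.0 m/s

2883.0


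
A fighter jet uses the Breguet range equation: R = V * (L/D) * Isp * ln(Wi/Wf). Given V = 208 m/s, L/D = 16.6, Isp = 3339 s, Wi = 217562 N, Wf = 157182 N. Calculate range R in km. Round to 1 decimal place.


Step 1: Coefficient = V * (L/D) * Isp = 208 * 16.6 * 3339 = 11528899.2 m
Step 2: Wi/Wf = 217562 / 157182 = 1.384141
Step 3: ln(1.384141) = 0.325079
Step 4: R = 11528899.2 * 0.325079 = 3747808.8 m = 3747.8 km

3747.8


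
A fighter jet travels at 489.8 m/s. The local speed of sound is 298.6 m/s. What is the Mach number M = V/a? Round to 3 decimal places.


Step 1: M = V / a = 489.8 / 298.6
Step 2: M = 1.640

1.640


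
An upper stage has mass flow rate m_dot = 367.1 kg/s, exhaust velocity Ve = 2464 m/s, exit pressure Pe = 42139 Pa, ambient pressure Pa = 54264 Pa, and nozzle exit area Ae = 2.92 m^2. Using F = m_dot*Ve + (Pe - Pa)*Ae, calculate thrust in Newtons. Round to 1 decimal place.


Step 1: Momentum thrust = m_dot * Ve = 367.1 * 2464 = 904534.4 N
Step 2: Pressure thrust = (Pe - Pa) * Ae = (42139 - 54264) * 2.92 = -35405.00 N
Step 3: Total thrust F = 904534.4 + -35405.00 = 869129.4 N

869129.4


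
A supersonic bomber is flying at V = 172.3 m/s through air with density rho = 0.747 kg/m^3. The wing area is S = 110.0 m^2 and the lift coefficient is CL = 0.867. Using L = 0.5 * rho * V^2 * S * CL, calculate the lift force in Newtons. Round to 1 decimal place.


Step 1: Calculate dynamic pressure q = 0.5 * 0.747 * 172.3^2 = 0.5 * 0.747 * 29687.29 = 11088.2028 Pa
Step 2: Multiply by wing area and lift coefficient: L = 11088.2028 * 110.0 * 0.867
Step 3: L = 1219702.3097 * 0.867 = 1057481.9 N

1057481.9


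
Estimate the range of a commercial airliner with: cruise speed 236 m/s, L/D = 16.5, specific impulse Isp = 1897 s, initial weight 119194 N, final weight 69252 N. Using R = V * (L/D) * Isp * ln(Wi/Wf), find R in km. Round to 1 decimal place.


Step 1: Coefficient = V * (L/D) * Isp = 236 * 16.5 * 1897 = 7386918.0 m
Step 2: Wi/Wf = 119194 / 69252 = 1.721163
Step 3: ln(1.721163) = 0.543
Step 4: R = 7386918.0 * 0.543 = 4011099.4 m = 4011.1 km

4011.1


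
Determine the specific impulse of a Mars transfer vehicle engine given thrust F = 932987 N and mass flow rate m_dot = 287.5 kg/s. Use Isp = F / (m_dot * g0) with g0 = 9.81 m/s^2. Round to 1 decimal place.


Step 1: m_dot * g0 = 287.5 * 9.81 = 2820.38
Step 2: Isp = 932987 / 2820.38 = 330.8 s

330.8


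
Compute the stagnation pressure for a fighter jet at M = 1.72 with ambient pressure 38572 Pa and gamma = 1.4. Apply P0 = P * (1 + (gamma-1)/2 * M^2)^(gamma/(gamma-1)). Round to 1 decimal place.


Step 1: (gamma-1)/2 * M^2 = 0.2 * 2.9584 = 0.59168
Step 2: 1 + 0.59168 = 1.59168
Step 3: Exponent gamma/(gamma-1) = 3.5
Step 4: P0 = 38572 * 1.59168^3.5 = 196230.9 Pa

196230.9


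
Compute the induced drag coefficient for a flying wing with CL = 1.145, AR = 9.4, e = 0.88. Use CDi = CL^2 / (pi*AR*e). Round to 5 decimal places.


Step 1: CL^2 = 1.145^2 = 1.311025
Step 2: pi * AR * e = 3.14159 * 9.4 * 0.88 = 25.987254
Step 3: CDi = 1.311025 / 25.987254 = 0.05045

0.05045


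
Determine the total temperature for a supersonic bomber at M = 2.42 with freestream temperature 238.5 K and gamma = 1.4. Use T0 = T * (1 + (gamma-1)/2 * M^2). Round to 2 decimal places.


Step 1: (gamma-1)/2 = 0.2
Step 2: M^2 = 5.8564
Step 3: 1 + 0.2 * 5.8564 = 2.17128
Step 4: T0 = 238.5 * 2.17128 = 517.85 K

517.85


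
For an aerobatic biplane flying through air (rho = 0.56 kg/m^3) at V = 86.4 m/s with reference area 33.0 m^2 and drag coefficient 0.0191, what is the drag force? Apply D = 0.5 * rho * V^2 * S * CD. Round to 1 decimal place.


Step 1: Dynamic pressure q = 0.5 * 0.56 * 86.4^2 = 2090.1888 Pa
Step 2: Drag D = q * S * CD = 2090.1888 * 33.0 * 0.0191
Step 3: D = 1317.4 N

1317.4


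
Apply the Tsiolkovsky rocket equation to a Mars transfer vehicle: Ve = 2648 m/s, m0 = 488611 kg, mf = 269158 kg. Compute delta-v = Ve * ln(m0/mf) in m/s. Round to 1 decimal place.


Step 1: Mass ratio m0/mf = 488611 / 269158 = 1.815332
Step 2: ln(1.815332) = 0.596268
Step 3: delta-v = 2648 * 0.596268 = 1578.9 m/s

1578.9


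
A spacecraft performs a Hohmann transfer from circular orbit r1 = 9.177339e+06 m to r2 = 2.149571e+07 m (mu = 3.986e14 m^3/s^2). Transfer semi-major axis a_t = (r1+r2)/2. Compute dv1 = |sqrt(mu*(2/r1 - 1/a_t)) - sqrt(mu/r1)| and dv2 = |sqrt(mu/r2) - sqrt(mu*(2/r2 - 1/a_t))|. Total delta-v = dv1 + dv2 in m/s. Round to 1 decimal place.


Step 1: Transfer semi-major axis a_t = (9.177339e+06 + 2.149571e+07) / 2 = 1.533652e+07 m
Step 2: v1 (circular at r1) = sqrt(mu/r1) = 6590.38 m/s
Step 3: v_t1 = sqrt(mu*(2/r1 - 1/a_t)) = 7802.3 m/s
Step 4: dv1 = |7802.3 - 6590.38| = 1211.92 m/s
Step 5: v2 (circular at r2) = 4306.19 m/s, v_t2 = 3331.1 m/s
Step 6: dv2 = |4306.19 - 3331.1| = 975.09 m/s
Step 7: Total delta-v = 1211.92 + 975.09 = 2187.0 m/s

2187.0


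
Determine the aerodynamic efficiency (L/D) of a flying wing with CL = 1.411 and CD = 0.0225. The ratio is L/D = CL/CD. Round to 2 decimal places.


Step 1: L/D = CL / CD = 1.411 / 0.0225
Step 2: L/D = 62.71

62.71


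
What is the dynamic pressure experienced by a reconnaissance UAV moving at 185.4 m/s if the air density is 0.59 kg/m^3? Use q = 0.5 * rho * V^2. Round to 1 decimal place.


Step 1: V^2 = 185.4^2 = 34373.16
Step 2: q = 0.5 * 0.59 * 34373.16
Step 3: q = 10140.1 Pa

10140.1


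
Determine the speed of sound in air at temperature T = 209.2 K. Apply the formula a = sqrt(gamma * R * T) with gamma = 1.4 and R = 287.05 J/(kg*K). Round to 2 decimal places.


Step 1: gamma * R * T = 1.4 * 287.05 * 209.2 = 84071.204
Step 2: a = sqrt(84071.204) = 289.95 m/s

289.95


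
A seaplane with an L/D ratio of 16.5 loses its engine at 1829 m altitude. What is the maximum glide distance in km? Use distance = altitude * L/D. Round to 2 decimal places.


Step 1: Glide distance = altitude * L/D = 1829 * 16.5 = 30178.5 m
Step 2: Convert to km: 30178.5 / 1000 = 30.18 km

30.18


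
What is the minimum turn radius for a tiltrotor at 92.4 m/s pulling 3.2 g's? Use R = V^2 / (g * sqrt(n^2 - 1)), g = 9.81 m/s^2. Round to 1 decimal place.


Step 1: V^2 = 92.4^2 = 8537.76
Step 2: n^2 - 1 = 3.2^2 - 1 = 9.24
Step 3: sqrt(9.24) = 3.039737
Step 4: R = 8537.76 / (9.81 * 3.039737) = 286.3 m

286.3


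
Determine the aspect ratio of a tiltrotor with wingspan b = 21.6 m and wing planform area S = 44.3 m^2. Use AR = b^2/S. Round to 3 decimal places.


Step 1: b^2 = 21.6^2 = 466.56
Step 2: AR = 466.56 / 44.3 = 10.532

10.532


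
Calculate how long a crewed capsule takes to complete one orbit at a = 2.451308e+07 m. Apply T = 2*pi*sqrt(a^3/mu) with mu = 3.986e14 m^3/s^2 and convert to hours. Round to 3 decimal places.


Step 1: a^3 / mu = 1.472969e+22 / 3.986e14 = 3.695357e+07
Step 2: sqrt(3.695357e+07) = 6078.9445 s
Step 3: T = 2*pi * 6078.9445 = 38195.13 s
Step 4: T in hours = 38195.13 / 3600 = 10.610 hours

10.610


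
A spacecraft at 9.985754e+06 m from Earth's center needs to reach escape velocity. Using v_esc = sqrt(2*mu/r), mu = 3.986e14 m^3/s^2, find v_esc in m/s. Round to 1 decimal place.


Step 1: 2*mu/r = 2 * 3.986e14 / 9.985754e+06 = 79833731.1334
Step 2: v_esc = sqrt(79833731.1334) = 8935.0 m/s

8935.0


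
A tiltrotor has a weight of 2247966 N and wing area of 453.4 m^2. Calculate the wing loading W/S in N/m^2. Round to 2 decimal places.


Step 1: Wing loading = W / S = 2247966 / 453.4
Step 2: Wing loading = 4958.02 N/m^2

4958.02


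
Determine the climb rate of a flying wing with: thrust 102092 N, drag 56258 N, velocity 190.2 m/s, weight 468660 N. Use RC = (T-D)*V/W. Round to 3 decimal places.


Step 1: Excess thrust = T - D = 102092 - 56258 = 45834 N
Step 2: Excess power = 45834 * 190.2 = 8717626.8 W
Step 3: RC = 8717626.8 / 468660 = 18.601 m/s

18.601


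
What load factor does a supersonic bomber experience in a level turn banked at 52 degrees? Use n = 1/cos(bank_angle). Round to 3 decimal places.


Step 1: Convert 52 degrees to radians = 0.907571
Step 2: cos(52 deg) = 0.615661
Step 3: n = 1 / 0.615661 = 1.624

1.624


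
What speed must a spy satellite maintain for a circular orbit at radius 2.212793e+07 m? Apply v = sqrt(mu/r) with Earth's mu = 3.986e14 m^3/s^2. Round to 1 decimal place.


Step 1: mu / r = 3.986e14 / 2.212793e+07 = 18013433.7012
Step 2: v = sqrt(18013433.7012) = 4244.2 m/s

4244.2


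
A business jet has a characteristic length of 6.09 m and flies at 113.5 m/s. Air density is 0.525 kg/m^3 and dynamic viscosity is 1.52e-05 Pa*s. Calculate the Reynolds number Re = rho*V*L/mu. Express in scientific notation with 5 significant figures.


Step 1: Numerator = rho * V * L = 0.525 * 113.5 * 6.09 = 362.887875
Step 2: Re = 362.887875 / 1.52e-05
Step 3: Re = 2.3874e+07

2.3874e+07


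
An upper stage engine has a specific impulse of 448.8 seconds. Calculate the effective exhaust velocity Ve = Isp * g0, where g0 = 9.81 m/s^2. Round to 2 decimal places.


Step 1: Ve = Isp * g0 = 448.8 * 9.81
Step 2: Ve = 4402.73 m/s

4402.73


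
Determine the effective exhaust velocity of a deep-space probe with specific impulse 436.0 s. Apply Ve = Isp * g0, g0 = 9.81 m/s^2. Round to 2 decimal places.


Step 1: Ve = Isp * g0 = 436.0 * 9.81
Step 2: Ve = 4277.16 m/s

4277.16


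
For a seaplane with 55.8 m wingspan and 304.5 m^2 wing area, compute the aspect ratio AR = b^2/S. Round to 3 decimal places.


Step 1: b^2 = 55.8^2 = 3113.64
Step 2: AR = 3113.64 / 304.5 = 10.225

10.225


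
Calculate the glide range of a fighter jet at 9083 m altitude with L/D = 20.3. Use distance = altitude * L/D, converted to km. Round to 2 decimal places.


Step 1: Glide distance = altitude * L/D = 9083 * 20.3 = 184384.9 m
Step 2: Convert to km: 184384.9 / 1000 = 184.38 km

184.38


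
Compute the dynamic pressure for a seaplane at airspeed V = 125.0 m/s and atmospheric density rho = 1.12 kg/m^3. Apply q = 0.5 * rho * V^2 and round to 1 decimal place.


Step 1: V^2 = 125.0^2 = 15625.0
Step 2: q = 0.5 * 1.12 * 15625.0
Step 3: q = 8750.0 Pa

8750.0


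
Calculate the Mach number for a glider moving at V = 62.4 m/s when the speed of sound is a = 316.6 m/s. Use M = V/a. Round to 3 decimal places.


Step 1: M = V / a = 62.4 / 316.6
Step 2: M = 0.197

0.197


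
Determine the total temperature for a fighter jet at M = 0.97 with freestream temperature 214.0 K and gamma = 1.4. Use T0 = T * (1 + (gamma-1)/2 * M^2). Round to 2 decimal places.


Step 1: (gamma-1)/2 = 0.2
Step 2: M^2 = 0.9409
Step 3: 1 + 0.2 * 0.9409 = 1.18818
Step 4: T0 = 214.0 * 1.18818 = 254.27 K

254.27


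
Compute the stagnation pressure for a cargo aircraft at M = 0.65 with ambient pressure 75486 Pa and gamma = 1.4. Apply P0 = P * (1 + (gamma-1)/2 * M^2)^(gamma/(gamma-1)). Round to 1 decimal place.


Step 1: (gamma-1)/2 * M^2 = 0.2 * 0.4225 = 0.0845
Step 2: 1 + 0.0845 = 1.0845
Step 3: Exponent gamma/(gamma-1) = 3.5
Step 4: P0 = 75486 * 1.0845^3.5 = 100269.7 Pa

100269.7


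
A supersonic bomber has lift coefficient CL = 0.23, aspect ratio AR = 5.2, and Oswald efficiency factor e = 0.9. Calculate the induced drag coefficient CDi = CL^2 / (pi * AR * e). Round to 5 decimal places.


Step 1: CL^2 = 0.23^2 = 0.0529
Step 2: pi * AR * e = 3.14159 * 5.2 * 0.9 = 14.702654
Step 3: CDi = 0.0529 / 14.702654 = 0.00360

0.00360


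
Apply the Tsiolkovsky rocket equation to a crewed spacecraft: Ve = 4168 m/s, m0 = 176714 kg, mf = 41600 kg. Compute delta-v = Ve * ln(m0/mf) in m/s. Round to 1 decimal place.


Step 1: Mass ratio m0/mf = 176714 / 41600 = 4.247933
Step 2: ln(4.247933) = 1.446432
Step 3: delta-v = 4168 * 1.446432 = 6028.7 m/s

6028.7


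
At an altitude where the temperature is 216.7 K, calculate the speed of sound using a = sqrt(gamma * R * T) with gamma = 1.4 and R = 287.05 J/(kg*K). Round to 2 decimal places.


Step 1: gamma * R * T = 1.4 * 287.05 * 216.7 = 87085.229
Step 2: a = sqrt(87085.229) = 295.10 m/s

295.10


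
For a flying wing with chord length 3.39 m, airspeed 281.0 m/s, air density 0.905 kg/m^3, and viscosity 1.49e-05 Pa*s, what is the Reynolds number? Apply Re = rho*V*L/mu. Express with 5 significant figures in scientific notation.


Step 1: Numerator = rho * V * L = 0.905 * 281.0 * 3.39 = 862.09395
Step 2: Re = 862.09395 / 1.49e-05
Step 3: Re = 5.7859e+07

5.7859e+07


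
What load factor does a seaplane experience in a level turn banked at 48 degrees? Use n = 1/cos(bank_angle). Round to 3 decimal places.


Step 1: Convert 48 degrees to radians = 0.837758
Step 2: cos(48 deg) = 0.669131
Step 3: n = 1 / 0.669131 = 1.494

1.494


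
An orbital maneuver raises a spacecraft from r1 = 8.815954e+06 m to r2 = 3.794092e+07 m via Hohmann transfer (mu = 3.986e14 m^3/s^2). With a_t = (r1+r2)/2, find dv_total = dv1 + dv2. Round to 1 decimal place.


Step 1: Transfer semi-major axis a_t = (8.815954e+06 + 3.794092e+07) / 2 = 2.337844e+07 m
Step 2: v1 (circular at r1) = sqrt(mu/r1) = 6724.1 m/s
Step 3: v_t1 = sqrt(mu*(2/r1 - 1/a_t)) = 8566.04 m/s
Step 4: dv1 = |8566.04 - 6724.1| = 1841.94 m/s
Step 5: v2 (circular at r2) = 3241.27 m/s, v_t2 = 1990.41 m/s
Step 6: dv2 = |3241.27 - 1990.41| = 1250.86 m/s
Step 7: Total delta-v = 1841.94 + 1250.86 = 3092.8 m/s

3092.8


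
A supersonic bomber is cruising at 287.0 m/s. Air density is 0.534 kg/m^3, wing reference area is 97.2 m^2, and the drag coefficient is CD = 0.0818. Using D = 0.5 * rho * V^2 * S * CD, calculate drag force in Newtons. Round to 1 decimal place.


Step 1: Dynamic pressure q = 0.5 * 0.534 * 287.0^2 = 21992.523 Pa
Step 2: Drag D = q * S * CD = 21992.523 * 97.2 * 0.0818
Step 3: D = 174861.7 N

174861.7


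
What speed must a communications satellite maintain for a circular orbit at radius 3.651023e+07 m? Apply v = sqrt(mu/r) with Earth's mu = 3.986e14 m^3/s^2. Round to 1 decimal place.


Step 1: mu / r = 3.986e14 / 3.651023e+07 = 10917488.0575
Step 2: v = sqrt(10917488.0575) = 3304.2 m/s

3304.2


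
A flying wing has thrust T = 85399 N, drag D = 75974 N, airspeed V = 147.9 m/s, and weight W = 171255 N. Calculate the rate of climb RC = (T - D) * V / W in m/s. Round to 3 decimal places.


Step 1: Excess thrust = T - D = 85399 - 75974 = 9425 N
Step 2: Excess power = 9425 * 147.9 = 1393957.5 W
Step 3: RC = 1393957.5 / 171255 = 8.140 m/s

8.140


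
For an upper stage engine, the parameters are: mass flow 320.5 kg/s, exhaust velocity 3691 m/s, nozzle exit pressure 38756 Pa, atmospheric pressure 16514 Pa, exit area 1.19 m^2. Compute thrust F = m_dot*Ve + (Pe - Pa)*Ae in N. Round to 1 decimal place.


Step 1: Momentum thrust = m_dot * Ve = 320.5 * 3691 = 1182965.5 N
Step 2: Pressure thrust = (Pe - Pa) * Ae = (38756 - 16514) * 1.19 = 26467.98 N
Step 3: Total thrust F = 1182965.5 + 26467.98 = 1209433.5 N

1209433.5


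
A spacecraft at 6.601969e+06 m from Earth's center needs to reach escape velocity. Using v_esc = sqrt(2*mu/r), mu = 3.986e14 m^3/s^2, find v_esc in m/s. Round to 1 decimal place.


Step 1: 2*mu/r = 2 * 3.986e14 / 6.601969e+06 = 120751854.4846
Step 2: v_esc = sqrt(120751854.4846) = 10988.7 m/s

10988.7


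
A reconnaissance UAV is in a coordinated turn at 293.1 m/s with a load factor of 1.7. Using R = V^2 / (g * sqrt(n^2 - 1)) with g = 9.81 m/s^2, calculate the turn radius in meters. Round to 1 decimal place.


Step 1: V^2 = 293.1^2 = 85907.61
Step 2: n^2 - 1 = 1.7^2 - 1 = 1.89
Step 3: sqrt(1.89) = 1.374773
Step 4: R = 85907.61 / (9.81 * 1.374773) = 6369.9 m

6369.9


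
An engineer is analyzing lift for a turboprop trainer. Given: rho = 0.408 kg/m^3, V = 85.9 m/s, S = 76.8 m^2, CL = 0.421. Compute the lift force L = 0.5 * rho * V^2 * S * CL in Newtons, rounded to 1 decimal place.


Step 1: Calculate dynamic pressure q = 0.5 * 0.408 * 85.9^2 = 0.5 * 0.408 * 7378.81 = 1505.2772 Pa
Step 2: Multiply by wing area and lift coefficient: L = 1505.2772 * 76.8 * 0.421
Step 3: L = 115605.292 * 0.421 = 48669.8 N

48669.8


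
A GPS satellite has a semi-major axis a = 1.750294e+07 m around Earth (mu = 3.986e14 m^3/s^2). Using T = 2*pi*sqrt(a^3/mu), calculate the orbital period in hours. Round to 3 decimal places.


Step 1: a^3 / mu = 5.362077e+21 / 3.986e14 = 1.345227e+07
Step 2: sqrt(1.345227e+07) = 3667.7342 s
Step 3: T = 2*pi * 3667.7342 = 23045.05 s
Step 4: T in hours = 23045.05 / 3600 = 6.401 hours

6.401


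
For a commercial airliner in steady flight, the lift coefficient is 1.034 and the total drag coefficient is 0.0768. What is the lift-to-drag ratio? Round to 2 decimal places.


Step 1: L/D = CL / CD = 1.034 / 0.0768
Step 2: L/D = 13.46

13.46


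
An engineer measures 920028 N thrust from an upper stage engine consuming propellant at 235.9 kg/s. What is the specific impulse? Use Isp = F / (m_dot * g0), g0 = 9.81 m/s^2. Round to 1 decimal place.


Step 1: m_dot * g0 = 235.9 * 9.81 = 2314.18
Step 2: Isp = 920028 / 2314.18 = 397.6 s

397.6


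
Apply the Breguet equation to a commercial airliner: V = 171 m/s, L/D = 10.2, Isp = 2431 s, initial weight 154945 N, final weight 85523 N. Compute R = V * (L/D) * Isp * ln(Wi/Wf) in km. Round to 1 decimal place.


Step 1: Coefficient = V * (L/D) * Isp = 171 * 10.2 * 2431 = 4240150.2 m
Step 2: Wi/Wf = 154945 / 85523 = 1.811735
Step 3: ln(1.811735) = 0.594285
Step 4: R = 4240150.2 * 0.594285 = 2519857.1 m = 2519.9 km

2519.9


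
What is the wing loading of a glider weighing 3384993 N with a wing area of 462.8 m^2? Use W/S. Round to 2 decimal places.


Step 1: Wing loading = W / S = 3384993 / 462.8
Step 2: Wing loading = 7314.16 N/m^2

7314.16


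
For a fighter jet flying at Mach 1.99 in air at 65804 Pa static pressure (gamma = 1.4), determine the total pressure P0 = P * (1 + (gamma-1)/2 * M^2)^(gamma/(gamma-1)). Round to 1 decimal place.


Step 1: (gamma-1)/2 * M^2 = 0.2 * 3.9601 = 0.79202
Step 2: 1 + 0.79202 = 1.79202
Step 3: Exponent gamma/(gamma-1) = 3.5
Step 4: P0 = 65804 * 1.79202^3.5 = 506935.0 Pa

506935.0


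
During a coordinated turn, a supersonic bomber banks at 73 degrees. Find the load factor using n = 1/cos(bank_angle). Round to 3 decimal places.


Step 1: Convert 73 degrees to radians = 1.27409
Step 2: cos(73 deg) = 0.292372
Step 3: n = 1 / 0.292372 = 3.420

3.420


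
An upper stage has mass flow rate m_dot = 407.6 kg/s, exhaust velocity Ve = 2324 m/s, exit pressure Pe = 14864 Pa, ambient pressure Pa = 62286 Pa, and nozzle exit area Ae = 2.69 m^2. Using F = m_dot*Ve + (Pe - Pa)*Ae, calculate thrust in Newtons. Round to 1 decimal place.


Step 1: Momentum thrust = m_dot * Ve = 407.6 * 2324 = 947262.4 N
Step 2: Pressure thrust = (Pe - Pa) * Ae = (14864 - 62286) * 2.69 = -127565.18 N
Step 3: Total thrust F = 947262.4 + -127565.18 = 819697.2 N

819697.2


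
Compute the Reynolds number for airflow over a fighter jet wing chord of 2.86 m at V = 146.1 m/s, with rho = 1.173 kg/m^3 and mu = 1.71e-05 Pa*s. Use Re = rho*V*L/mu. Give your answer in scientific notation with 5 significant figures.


Step 1: Numerator = rho * V * L = 1.173 * 146.1 * 2.86 = 490.133358
Step 2: Re = 490.133358 / 1.71e-05
Step 3: Re = 2.8663e+07

2.8663e+07


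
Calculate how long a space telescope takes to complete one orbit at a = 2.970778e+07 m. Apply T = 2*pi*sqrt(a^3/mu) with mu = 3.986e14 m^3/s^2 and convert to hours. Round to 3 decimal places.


Step 1: a^3 / mu = 2.621867e+22 / 3.986e14 = 6.577689e+07
Step 2: sqrt(6.577689e+07) = 8110.295 s
Step 3: T = 2*pi * 8110.295 = 50958.49 s
Step 4: T in hours = 50958.49 / 3600 = 14.155 hours

14.155


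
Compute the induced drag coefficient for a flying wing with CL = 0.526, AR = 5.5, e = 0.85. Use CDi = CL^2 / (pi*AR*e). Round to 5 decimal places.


Step 1: CL^2 = 0.526^2 = 0.276676
Step 2: pi * AR * e = 3.14159 * 5.5 * 0.85 = 14.686946
Step 3: CDi = 0.276676 / 14.686946 = 0.01884

0.01884


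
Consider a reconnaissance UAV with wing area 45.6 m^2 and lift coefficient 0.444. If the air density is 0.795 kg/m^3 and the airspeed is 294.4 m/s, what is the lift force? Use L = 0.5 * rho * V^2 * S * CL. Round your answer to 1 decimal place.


Step 1: Calculate dynamic pressure q = 0.5 * 0.795 * 294.4^2 = 0.5 * 0.795 * 86671.36 = 34451.8656 Pa
Step 2: Multiply by wing area and lift coefficient: L = 34451.8656 * 45.6 * 0.444
Step 3: L = 1571005.0714 * 0.444 = 697526.3 N

697526.3


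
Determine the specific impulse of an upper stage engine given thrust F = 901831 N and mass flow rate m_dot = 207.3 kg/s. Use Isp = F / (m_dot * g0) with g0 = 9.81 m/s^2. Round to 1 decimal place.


Step 1: m_dot * g0 = 207.3 * 9.81 = 2033.61
Step 2: Isp = 901831 / 2033.61 = 443.5 s

443.5


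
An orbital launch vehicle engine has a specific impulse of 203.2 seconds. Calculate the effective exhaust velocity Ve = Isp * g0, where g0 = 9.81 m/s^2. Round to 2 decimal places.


Step 1: Ve = Isp * g0 = 203.2 * 9.81
Step 2: Ve = 1993.39 m/s

1993.39


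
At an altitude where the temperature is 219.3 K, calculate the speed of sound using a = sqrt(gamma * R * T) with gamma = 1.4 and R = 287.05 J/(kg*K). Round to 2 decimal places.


Step 1: gamma * R * T = 1.4 * 287.05 * 219.3 = 88130.091
Step 2: a = sqrt(88130.091) = 296.87 m/s

296.87


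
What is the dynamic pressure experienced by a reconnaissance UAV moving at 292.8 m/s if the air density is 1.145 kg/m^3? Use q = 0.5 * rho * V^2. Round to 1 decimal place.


Step 1: V^2 = 292.8^2 = 85731.84
Step 2: q = 0.5 * 1.145 * 85731.84
Step 3: q = 49081.5 Pa

49081.5


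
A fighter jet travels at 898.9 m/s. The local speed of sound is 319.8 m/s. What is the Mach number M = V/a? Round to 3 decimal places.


Step 1: M = V / a = 898.9 / 319.8
Step 2: M = 2.811

2.811


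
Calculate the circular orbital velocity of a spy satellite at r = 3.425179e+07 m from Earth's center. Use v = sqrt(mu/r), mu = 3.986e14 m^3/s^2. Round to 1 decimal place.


Step 1: mu / r = 3.986e14 / 3.425179e+07 = 11637348.0043
Step 2: v = sqrt(11637348.0043) = 3411.4 m/s

3411.4


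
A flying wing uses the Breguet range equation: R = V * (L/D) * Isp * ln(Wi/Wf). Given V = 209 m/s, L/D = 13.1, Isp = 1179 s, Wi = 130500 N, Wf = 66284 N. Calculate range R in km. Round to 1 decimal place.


Step 1: Coefficient = V * (L/D) * Isp = 209 * 13.1 * 1179 = 3227984.1 m
Step 2: Wi/Wf = 130500 / 66284 = 1.968801
Step 3: ln(1.968801) = 0.677425
Step 4: R = 3227984.1 * 0.677425 = 2186716.1 m = 2186.7 km

2186.7


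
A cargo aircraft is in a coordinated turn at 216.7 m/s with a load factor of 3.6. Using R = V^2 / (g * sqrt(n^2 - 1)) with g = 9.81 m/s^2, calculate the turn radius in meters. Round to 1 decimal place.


Step 1: V^2 = 216.7^2 = 46958.89
Step 2: n^2 - 1 = 3.6^2 - 1 = 11.96
Step 3: sqrt(11.96) = 3.458323
Step 4: R = 46958.89 / (9.81 * 3.458323) = 1384.2 m

1384.2


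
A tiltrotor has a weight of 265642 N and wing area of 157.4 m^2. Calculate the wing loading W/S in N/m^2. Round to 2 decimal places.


Step 1: Wing loading = W / S = 265642 / 157.4
Step 2: Wing loading = 1687.69 N/m^2

1687.69


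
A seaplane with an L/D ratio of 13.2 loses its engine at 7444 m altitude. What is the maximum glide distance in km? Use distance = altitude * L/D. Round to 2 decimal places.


Step 1: Glide distance = altitude * L/D = 7444 * 13.2 = 98260.8 m
Step 2: Convert to km: 98260.8 / 1000 = 98.26 km

98.26


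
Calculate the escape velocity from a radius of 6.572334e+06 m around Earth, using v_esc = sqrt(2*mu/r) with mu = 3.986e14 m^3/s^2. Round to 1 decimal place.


Step 1: 2*mu/r = 2 * 3.986e14 / 6.572334e+06 = 121296330.9534
Step 2: v_esc = sqrt(121296330.9534) = 11013.5 m/s

11013.5


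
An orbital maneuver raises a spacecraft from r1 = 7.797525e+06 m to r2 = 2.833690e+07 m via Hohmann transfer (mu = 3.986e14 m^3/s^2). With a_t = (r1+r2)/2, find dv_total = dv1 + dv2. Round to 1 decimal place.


Step 1: Transfer semi-major axis a_t = (7.797525e+06 + 2.833690e+07) / 2 = 1.806721e+07 m
Step 2: v1 (circular at r1) = sqrt(mu/r1) = 7149.74 m/s
Step 3: v_t1 = sqrt(mu*(2/r1 - 1/a_t)) = 8954.08 m/s
Step 4: dv1 = |8954.08 - 7149.74| = 1804.34 m/s
Step 5: v2 (circular at r2) = 3750.53 m/s, v_t2 = 2463.91 m/s
Step 6: dv2 = |3750.53 - 2463.91| = 1286.62 m/s
Step 7: Total delta-v = 1804.34 + 1286.62 = 3091.0 m/s

3091.0


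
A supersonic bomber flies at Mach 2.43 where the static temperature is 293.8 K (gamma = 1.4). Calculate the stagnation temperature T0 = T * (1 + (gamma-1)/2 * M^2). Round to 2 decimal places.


Step 1: (gamma-1)/2 = 0.2
Step 2: M^2 = 5.9049
Step 3: 1 + 0.2 * 5.9049 = 2.18098
Step 4: T0 = 293.8 * 2.18098 = 640.77 K

640.77
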